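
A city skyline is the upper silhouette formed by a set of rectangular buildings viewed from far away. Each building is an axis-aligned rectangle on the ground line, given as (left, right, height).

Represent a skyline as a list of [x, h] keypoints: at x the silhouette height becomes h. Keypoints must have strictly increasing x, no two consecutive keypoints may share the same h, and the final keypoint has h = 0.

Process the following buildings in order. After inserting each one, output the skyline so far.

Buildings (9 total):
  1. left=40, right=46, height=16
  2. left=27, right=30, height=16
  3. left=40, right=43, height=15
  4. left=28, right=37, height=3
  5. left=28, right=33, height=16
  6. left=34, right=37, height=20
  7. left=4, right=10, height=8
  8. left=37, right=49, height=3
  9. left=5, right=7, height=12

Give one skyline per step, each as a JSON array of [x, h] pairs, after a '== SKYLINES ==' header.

== SKYLINES ==
[[40,16],[46,0]]
[[27,16],[30,0],[40,16],[46,0]]
[[27,16],[30,0],[40,16],[46,0]]
[[27,16],[30,3],[37,0],[40,16],[46,0]]
[[27,16],[33,3],[37,0],[40,16],[46,0]]
[[27,16],[33,3],[34,20],[37,0],[40,16],[46,0]]
[[4,8],[10,0],[27,16],[33,3],[34,20],[37,0],[40,16],[46,0]]
[[4,8],[10,0],[27,16],[33,3],[34,20],[37,3],[40,16],[46,3],[49,0]]
[[4,8],[5,12],[7,8],[10,0],[27,16],[33,3],[34,20],[37,3],[40,16],[46,3],[49,0]]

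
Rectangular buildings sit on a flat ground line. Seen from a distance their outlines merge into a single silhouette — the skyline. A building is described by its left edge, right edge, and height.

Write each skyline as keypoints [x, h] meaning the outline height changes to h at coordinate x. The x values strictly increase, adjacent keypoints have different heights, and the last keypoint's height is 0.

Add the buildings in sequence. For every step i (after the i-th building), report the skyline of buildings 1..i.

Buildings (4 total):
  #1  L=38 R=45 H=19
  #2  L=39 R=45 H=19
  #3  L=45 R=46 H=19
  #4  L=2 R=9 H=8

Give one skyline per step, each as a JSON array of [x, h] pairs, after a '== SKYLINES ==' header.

== SKYLINES ==
[[38,19],[45,0]]
[[38,19],[45,0]]
[[38,19],[46,0]]
[[2,8],[9,0],[38,19],[46,0]]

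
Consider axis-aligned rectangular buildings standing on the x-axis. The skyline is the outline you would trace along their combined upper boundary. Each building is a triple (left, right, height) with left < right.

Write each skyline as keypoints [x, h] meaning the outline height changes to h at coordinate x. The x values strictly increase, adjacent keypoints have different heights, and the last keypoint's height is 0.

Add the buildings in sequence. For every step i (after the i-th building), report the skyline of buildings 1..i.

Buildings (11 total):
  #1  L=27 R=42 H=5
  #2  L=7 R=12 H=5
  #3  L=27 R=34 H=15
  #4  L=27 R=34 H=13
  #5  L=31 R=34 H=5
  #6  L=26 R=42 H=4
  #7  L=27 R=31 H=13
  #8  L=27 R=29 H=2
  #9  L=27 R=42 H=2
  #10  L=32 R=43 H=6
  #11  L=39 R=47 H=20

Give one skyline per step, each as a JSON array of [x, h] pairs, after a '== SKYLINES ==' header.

== SKYLINES ==
[[27,5],[42,0]]
[[7,5],[12,0],[27,5],[42,0]]
[[7,5],[12,0],[27,15],[34,5],[42,0]]
[[7,5],[12,0],[27,15],[34,5],[42,0]]
[[7,5],[12,0],[27,15],[34,5],[42,0]]
[[7,5],[12,0],[26,4],[27,15],[34,5],[42,0]]
[[7,5],[12,0],[26,4],[27,15],[34,5],[42,0]]
[[7,5],[12,0],[26,4],[27,15],[34,5],[42,0]]
[[7,5],[12,0],[26,4],[27,15],[34,5],[42,0]]
[[7,5],[12,0],[26,4],[27,15],[34,6],[43,0]]
[[7,5],[12,0],[26,4],[27,15],[34,6],[39,20],[47,0]]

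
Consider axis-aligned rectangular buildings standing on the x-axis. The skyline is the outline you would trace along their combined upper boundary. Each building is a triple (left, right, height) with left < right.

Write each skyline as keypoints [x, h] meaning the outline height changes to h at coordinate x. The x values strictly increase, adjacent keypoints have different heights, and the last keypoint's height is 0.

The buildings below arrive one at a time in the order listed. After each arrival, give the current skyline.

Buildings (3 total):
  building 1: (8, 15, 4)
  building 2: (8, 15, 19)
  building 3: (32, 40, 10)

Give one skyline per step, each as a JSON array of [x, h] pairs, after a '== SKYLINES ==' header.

== SKYLINES ==
[[8,4],[15,0]]
[[8,19],[15,0]]
[[8,19],[15,0],[32,10],[40,0]]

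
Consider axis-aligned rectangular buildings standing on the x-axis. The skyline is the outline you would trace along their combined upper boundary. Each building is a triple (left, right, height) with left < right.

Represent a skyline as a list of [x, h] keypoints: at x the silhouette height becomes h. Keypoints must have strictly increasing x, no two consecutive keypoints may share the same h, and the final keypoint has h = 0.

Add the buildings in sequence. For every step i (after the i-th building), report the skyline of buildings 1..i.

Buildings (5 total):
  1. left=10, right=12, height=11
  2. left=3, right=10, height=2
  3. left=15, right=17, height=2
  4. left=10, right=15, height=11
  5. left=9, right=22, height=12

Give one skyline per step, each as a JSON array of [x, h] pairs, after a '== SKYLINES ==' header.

== SKYLINES ==
[[10,11],[12,0]]
[[3,2],[10,11],[12,0]]
[[3,2],[10,11],[12,0],[15,2],[17,0]]
[[3,2],[10,11],[15,2],[17,0]]
[[3,2],[9,12],[22,0]]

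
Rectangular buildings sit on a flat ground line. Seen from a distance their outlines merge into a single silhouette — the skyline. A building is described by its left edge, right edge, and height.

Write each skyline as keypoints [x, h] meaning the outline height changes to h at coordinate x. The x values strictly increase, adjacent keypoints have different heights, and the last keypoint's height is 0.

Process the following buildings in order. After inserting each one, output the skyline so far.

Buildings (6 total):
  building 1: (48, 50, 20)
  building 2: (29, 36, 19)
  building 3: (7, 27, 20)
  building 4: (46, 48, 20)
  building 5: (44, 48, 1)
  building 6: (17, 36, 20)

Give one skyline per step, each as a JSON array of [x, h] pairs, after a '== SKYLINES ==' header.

== SKYLINES ==
[[48,20],[50,0]]
[[29,19],[36,0],[48,20],[50,0]]
[[7,20],[27,0],[29,19],[36,0],[48,20],[50,0]]
[[7,20],[27,0],[29,19],[36,0],[46,20],[50,0]]
[[7,20],[27,0],[29,19],[36,0],[44,1],[46,20],[50,0]]
[[7,20],[36,0],[44,1],[46,20],[50,0]]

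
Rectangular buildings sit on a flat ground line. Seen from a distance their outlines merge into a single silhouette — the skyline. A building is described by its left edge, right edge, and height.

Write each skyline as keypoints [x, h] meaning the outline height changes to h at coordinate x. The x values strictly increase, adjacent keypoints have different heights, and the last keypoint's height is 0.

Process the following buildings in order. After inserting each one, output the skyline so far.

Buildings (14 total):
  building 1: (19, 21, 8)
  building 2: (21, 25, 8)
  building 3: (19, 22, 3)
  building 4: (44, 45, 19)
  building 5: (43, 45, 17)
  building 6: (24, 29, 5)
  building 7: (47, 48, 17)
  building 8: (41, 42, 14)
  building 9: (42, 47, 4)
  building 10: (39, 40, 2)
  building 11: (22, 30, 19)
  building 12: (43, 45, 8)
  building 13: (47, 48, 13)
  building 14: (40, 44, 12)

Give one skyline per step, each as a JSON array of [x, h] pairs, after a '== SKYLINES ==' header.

== SKYLINES ==
[[19,8],[21,0]]
[[19,8],[25,0]]
[[19,8],[25,0]]
[[19,8],[25,0],[44,19],[45,0]]
[[19,8],[25,0],[43,17],[44,19],[45,0]]
[[19,8],[25,5],[29,0],[43,17],[44,19],[45,0]]
[[19,8],[25,5],[29,0],[43,17],[44,19],[45,0],[47,17],[48,0]]
[[19,8],[25,5],[29,0],[41,14],[42,0],[43,17],[44,19],[45,0],[47,17],[48,0]]
[[19,8],[25,5],[29,0],[41,14],[42,4],[43,17],[44,19],[45,4],[47,17],[48,0]]
[[19,8],[25,5],[29,0],[39,2],[40,0],[41,14],[42,4],[43,17],[44,19],[45,4],[47,17],[48,0]]
[[19,8],[22,19],[30,0],[39,2],[40,0],[41,14],[42,4],[43,17],[44,19],[45,4],[47,17],[48,0]]
[[19,8],[22,19],[30,0],[39,2],[40,0],[41,14],[42,4],[43,17],[44,19],[45,4],[47,17],[48,0]]
[[19,8],[22,19],[30,0],[39,2],[40,0],[41,14],[42,4],[43,17],[44,19],[45,4],[47,17],[48,0]]
[[19,8],[22,19],[30,0],[39,2],[40,12],[41,14],[42,12],[43,17],[44,19],[45,4],[47,17],[48,0]]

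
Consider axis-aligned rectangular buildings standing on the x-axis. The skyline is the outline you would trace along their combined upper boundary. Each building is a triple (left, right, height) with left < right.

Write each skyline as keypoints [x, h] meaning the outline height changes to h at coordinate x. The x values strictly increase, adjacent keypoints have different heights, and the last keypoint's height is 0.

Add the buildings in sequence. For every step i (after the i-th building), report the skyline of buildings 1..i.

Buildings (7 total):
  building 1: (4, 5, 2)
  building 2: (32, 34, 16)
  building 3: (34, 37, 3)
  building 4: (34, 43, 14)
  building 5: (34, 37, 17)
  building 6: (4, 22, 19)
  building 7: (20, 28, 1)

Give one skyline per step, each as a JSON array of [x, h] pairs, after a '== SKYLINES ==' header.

== SKYLINES ==
[[4,2],[5,0]]
[[4,2],[5,0],[32,16],[34,0]]
[[4,2],[5,0],[32,16],[34,3],[37,0]]
[[4,2],[5,0],[32,16],[34,14],[43,0]]
[[4,2],[5,0],[32,16],[34,17],[37,14],[43,0]]
[[4,19],[22,0],[32,16],[34,17],[37,14],[43,0]]
[[4,19],[22,1],[28,0],[32,16],[34,17],[37,14],[43,0]]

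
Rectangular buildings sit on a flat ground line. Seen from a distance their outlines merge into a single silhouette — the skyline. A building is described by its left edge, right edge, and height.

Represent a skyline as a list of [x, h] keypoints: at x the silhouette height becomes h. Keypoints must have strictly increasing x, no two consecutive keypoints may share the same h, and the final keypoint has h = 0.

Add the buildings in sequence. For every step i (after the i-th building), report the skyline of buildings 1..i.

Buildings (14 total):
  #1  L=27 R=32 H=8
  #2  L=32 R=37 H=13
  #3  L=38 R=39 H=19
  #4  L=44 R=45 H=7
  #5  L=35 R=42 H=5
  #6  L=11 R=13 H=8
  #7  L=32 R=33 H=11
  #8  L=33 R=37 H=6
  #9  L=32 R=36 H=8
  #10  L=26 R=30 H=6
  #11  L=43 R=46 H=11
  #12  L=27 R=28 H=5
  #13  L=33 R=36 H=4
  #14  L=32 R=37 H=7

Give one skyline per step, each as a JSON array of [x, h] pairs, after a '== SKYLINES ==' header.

== SKYLINES ==
[[27,8],[32,0]]
[[27,8],[32,13],[37,0]]
[[27,8],[32,13],[37,0],[38,19],[39,0]]
[[27,8],[32,13],[37,0],[38,19],[39,0],[44,7],[45,0]]
[[27,8],[32,13],[37,5],[38,19],[39,5],[42,0],[44,7],[45,0]]
[[11,8],[13,0],[27,8],[32,13],[37,5],[38,19],[39,5],[42,0],[44,7],[45,0]]
[[11,8],[13,0],[27,8],[32,13],[37,5],[38,19],[39,5],[42,0],[44,7],[45,0]]
[[11,8],[13,0],[27,8],[32,13],[37,5],[38,19],[39,5],[42,0],[44,7],[45,0]]
[[11,8],[13,0],[27,8],[32,13],[37,5],[38,19],[39,5],[42,0],[44,7],[45,0]]
[[11,8],[13,0],[26,6],[27,8],[32,13],[37,5],[38,19],[39,5],[42,0],[44,7],[45,0]]
[[11,8],[13,0],[26,6],[27,8],[32,13],[37,5],[38,19],[39,5],[42,0],[43,11],[46,0]]
[[11,8],[13,0],[26,6],[27,8],[32,13],[37,5],[38,19],[39,5],[42,0],[43,11],[46,0]]
[[11,8],[13,0],[26,6],[27,8],[32,13],[37,5],[38,19],[39,5],[42,0],[43,11],[46,0]]
[[11,8],[13,0],[26,6],[27,8],[32,13],[37,5],[38,19],[39,5],[42,0],[43,11],[46,0]]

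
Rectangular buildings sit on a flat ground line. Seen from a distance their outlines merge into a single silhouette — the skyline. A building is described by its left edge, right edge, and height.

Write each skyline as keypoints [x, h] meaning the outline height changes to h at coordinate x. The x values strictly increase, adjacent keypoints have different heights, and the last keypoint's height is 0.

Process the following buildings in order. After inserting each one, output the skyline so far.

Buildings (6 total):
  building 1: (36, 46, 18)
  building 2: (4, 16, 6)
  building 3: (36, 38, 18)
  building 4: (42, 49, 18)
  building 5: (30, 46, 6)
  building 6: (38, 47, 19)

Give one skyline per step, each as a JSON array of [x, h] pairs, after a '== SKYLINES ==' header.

== SKYLINES ==
[[36,18],[46,0]]
[[4,6],[16,0],[36,18],[46,0]]
[[4,6],[16,0],[36,18],[46,0]]
[[4,6],[16,0],[36,18],[49,0]]
[[4,6],[16,0],[30,6],[36,18],[49,0]]
[[4,6],[16,0],[30,6],[36,18],[38,19],[47,18],[49,0]]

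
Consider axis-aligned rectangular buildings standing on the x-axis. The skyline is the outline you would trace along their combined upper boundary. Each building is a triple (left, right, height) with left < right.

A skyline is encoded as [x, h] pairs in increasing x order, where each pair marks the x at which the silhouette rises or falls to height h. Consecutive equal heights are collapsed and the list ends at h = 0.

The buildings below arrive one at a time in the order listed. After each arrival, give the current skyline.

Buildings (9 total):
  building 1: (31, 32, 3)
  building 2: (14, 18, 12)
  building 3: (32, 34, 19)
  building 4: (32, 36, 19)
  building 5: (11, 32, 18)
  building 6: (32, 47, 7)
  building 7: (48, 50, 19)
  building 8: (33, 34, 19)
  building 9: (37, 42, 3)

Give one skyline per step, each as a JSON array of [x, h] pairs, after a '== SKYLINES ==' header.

== SKYLINES ==
[[31,3],[32,0]]
[[14,12],[18,0],[31,3],[32,0]]
[[14,12],[18,0],[31,3],[32,19],[34,0]]
[[14,12],[18,0],[31,3],[32,19],[36,0]]
[[11,18],[32,19],[36,0]]
[[11,18],[32,19],[36,7],[47,0]]
[[11,18],[32,19],[36,7],[47,0],[48,19],[50,0]]
[[11,18],[32,19],[36,7],[47,0],[48,19],[50,0]]
[[11,18],[32,19],[36,7],[47,0],[48,19],[50,0]]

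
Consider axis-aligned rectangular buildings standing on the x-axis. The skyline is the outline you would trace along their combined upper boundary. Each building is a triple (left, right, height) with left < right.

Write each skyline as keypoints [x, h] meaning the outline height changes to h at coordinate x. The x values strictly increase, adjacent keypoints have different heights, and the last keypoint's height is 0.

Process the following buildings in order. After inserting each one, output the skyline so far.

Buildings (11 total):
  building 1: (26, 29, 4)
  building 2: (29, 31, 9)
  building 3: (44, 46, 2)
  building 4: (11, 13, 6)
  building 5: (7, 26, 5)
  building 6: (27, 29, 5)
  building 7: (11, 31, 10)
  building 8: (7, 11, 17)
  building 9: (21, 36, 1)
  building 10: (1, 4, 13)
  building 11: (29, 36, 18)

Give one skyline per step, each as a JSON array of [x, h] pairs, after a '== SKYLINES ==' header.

== SKYLINES ==
[[26,4],[29,0]]
[[26,4],[29,9],[31,0]]
[[26,4],[29,9],[31,0],[44,2],[46,0]]
[[11,6],[13,0],[26,4],[29,9],[31,0],[44,2],[46,0]]
[[7,5],[11,6],[13,5],[26,4],[29,9],[31,0],[44,2],[46,0]]
[[7,5],[11,6],[13,5],[26,4],[27,5],[29,9],[31,0],[44,2],[46,0]]
[[7,5],[11,10],[31,0],[44,2],[46,0]]
[[7,17],[11,10],[31,0],[44,2],[46,0]]
[[7,17],[11,10],[31,1],[36,0],[44,2],[46,0]]
[[1,13],[4,0],[7,17],[11,10],[31,1],[36,0],[44,2],[46,0]]
[[1,13],[4,0],[7,17],[11,10],[29,18],[36,0],[44,2],[46,0]]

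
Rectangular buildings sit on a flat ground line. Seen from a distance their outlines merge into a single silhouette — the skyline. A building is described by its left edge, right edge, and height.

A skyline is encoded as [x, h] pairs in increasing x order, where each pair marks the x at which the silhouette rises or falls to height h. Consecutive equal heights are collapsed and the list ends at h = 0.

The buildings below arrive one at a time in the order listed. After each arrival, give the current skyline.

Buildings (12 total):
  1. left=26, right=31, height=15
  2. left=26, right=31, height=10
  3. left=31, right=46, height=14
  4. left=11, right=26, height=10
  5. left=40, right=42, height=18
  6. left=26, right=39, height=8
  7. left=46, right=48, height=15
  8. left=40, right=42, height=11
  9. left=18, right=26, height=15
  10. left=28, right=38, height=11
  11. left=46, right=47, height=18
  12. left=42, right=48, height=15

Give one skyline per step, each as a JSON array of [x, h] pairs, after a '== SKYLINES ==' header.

== SKYLINES ==
[[26,15],[31,0]]
[[26,15],[31,0]]
[[26,15],[31,14],[46,0]]
[[11,10],[26,15],[31,14],[46,0]]
[[11,10],[26,15],[31,14],[40,18],[42,14],[46,0]]
[[11,10],[26,15],[31,14],[40,18],[42,14],[46,0]]
[[11,10],[26,15],[31,14],[40,18],[42,14],[46,15],[48,0]]
[[11,10],[26,15],[31,14],[40,18],[42,14],[46,15],[48,0]]
[[11,10],[18,15],[31,14],[40,18],[42,14],[46,15],[48,0]]
[[11,10],[18,15],[31,14],[40,18],[42,14],[46,15],[48,0]]
[[11,10],[18,15],[31,14],[40,18],[42,14],[46,18],[47,15],[48,0]]
[[11,10],[18,15],[31,14],[40,18],[42,15],[46,18],[47,15],[48,0]]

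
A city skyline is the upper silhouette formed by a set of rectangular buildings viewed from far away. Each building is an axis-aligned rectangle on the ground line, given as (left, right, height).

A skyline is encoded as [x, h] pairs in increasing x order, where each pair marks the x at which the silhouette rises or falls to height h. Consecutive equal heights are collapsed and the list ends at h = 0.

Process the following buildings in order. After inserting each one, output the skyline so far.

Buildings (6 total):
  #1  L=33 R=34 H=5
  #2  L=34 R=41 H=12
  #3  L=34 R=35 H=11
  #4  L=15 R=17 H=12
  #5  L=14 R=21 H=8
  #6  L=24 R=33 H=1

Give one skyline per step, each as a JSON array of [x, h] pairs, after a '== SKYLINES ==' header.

== SKYLINES ==
[[33,5],[34,0]]
[[33,5],[34,12],[41,0]]
[[33,5],[34,12],[41,0]]
[[15,12],[17,0],[33,5],[34,12],[41,0]]
[[14,8],[15,12],[17,8],[21,0],[33,5],[34,12],[41,0]]
[[14,8],[15,12],[17,8],[21,0],[24,1],[33,5],[34,12],[41,0]]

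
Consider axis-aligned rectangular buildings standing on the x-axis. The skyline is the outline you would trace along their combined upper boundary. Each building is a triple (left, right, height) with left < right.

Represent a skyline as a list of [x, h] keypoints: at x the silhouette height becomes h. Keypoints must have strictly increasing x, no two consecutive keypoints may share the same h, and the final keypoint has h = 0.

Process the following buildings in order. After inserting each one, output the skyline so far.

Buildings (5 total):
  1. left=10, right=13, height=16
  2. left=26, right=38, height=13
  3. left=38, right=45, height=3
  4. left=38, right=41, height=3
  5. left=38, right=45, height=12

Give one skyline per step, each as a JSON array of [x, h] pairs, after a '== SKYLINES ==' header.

== SKYLINES ==
[[10,16],[13,0]]
[[10,16],[13,0],[26,13],[38,0]]
[[10,16],[13,0],[26,13],[38,3],[45,0]]
[[10,16],[13,0],[26,13],[38,3],[45,0]]
[[10,16],[13,0],[26,13],[38,12],[45,0]]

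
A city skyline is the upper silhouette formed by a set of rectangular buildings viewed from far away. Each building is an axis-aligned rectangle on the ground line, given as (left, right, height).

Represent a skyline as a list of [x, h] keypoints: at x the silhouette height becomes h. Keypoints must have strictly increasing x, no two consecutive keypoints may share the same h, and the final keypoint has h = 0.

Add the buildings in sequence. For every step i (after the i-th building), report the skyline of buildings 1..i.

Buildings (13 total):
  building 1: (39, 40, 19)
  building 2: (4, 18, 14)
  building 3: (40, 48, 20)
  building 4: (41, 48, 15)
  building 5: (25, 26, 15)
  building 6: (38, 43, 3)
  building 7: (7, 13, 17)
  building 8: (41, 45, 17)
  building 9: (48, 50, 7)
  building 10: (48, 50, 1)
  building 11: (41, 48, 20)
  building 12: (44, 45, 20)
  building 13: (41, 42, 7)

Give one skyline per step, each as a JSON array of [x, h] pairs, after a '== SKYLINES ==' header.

== SKYLINES ==
[[39,19],[40,0]]
[[4,14],[18,0],[39,19],[40,0]]
[[4,14],[18,0],[39,19],[40,20],[48,0]]
[[4,14],[18,0],[39,19],[40,20],[48,0]]
[[4,14],[18,0],[25,15],[26,0],[39,19],[40,20],[48,0]]
[[4,14],[18,0],[25,15],[26,0],[38,3],[39,19],[40,20],[48,0]]
[[4,14],[7,17],[13,14],[18,0],[25,15],[26,0],[38,3],[39,19],[40,20],[48,0]]
[[4,14],[7,17],[13,14],[18,0],[25,15],[26,0],[38,3],[39,19],[40,20],[48,0]]
[[4,14],[7,17],[13,14],[18,0],[25,15],[26,0],[38,3],[39,19],[40,20],[48,7],[50,0]]
[[4,14],[7,17],[13,14],[18,0],[25,15],[26,0],[38,3],[39,19],[40,20],[48,7],[50,0]]
[[4,14],[7,17],[13,14],[18,0],[25,15],[26,0],[38,3],[39,19],[40,20],[48,7],[50,0]]
[[4,14],[7,17],[13,14],[18,0],[25,15],[26,0],[38,3],[39,19],[40,20],[48,7],[50,0]]
[[4,14],[7,17],[13,14],[18,0],[25,15],[26,0],[38,3],[39,19],[40,20],[48,7],[50,0]]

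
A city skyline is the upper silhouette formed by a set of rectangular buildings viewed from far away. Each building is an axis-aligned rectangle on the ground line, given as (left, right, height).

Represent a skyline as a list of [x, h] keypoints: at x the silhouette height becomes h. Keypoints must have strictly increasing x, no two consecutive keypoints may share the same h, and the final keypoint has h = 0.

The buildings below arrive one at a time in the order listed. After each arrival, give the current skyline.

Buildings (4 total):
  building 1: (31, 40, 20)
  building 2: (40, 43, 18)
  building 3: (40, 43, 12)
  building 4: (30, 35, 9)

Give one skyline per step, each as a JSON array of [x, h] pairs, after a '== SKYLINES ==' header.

== SKYLINES ==
[[31,20],[40,0]]
[[31,20],[40,18],[43,0]]
[[31,20],[40,18],[43,0]]
[[30,9],[31,20],[40,18],[43,0]]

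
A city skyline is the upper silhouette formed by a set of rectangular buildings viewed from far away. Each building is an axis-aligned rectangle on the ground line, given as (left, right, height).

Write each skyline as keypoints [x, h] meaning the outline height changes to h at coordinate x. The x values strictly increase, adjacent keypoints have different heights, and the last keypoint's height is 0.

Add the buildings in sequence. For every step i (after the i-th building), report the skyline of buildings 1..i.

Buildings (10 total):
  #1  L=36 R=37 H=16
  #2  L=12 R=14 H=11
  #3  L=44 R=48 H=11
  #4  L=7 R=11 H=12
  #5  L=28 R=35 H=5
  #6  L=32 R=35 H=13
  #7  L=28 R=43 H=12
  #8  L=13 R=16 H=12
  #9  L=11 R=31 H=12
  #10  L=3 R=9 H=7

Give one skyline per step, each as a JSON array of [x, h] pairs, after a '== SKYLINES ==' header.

== SKYLINES ==
[[36,16],[37,0]]
[[12,11],[14,0],[36,16],[37,0]]
[[12,11],[14,0],[36,16],[37,0],[44,11],[48,0]]
[[7,12],[11,0],[12,11],[14,0],[36,16],[37,0],[44,11],[48,0]]
[[7,12],[11,0],[12,11],[14,0],[28,5],[35,0],[36,16],[37,0],[44,11],[48,0]]
[[7,12],[11,0],[12,11],[14,0],[28,5],[32,13],[35,0],[36,16],[37,0],[44,11],[48,0]]
[[7,12],[11,0],[12,11],[14,0],[28,12],[32,13],[35,12],[36,16],[37,12],[43,0],[44,11],[48,0]]
[[7,12],[11,0],[12,11],[13,12],[16,0],[28,12],[32,13],[35,12],[36,16],[37,12],[43,0],[44,11],[48,0]]
[[7,12],[32,13],[35,12],[36,16],[37,12],[43,0],[44,11],[48,0]]
[[3,7],[7,12],[32,13],[35,12],[36,16],[37,12],[43,0],[44,11],[48,0]]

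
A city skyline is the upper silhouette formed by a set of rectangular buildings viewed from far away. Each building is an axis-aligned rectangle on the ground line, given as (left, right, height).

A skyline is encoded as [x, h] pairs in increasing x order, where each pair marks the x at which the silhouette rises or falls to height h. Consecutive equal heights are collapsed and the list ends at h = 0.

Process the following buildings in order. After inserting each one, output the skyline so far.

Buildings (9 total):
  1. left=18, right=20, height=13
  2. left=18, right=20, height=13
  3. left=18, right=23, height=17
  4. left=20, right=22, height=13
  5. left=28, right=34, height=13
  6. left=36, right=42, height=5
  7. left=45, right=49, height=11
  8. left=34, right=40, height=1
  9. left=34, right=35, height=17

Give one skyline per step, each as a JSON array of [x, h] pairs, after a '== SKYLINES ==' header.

== SKYLINES ==
[[18,13],[20,0]]
[[18,13],[20,0]]
[[18,17],[23,0]]
[[18,17],[23,0]]
[[18,17],[23,0],[28,13],[34,0]]
[[18,17],[23,0],[28,13],[34,0],[36,5],[42,0]]
[[18,17],[23,0],[28,13],[34,0],[36,5],[42,0],[45,11],[49,0]]
[[18,17],[23,0],[28,13],[34,1],[36,5],[42,0],[45,11],[49,0]]
[[18,17],[23,0],[28,13],[34,17],[35,1],[36,5],[42,0],[45,11],[49,0]]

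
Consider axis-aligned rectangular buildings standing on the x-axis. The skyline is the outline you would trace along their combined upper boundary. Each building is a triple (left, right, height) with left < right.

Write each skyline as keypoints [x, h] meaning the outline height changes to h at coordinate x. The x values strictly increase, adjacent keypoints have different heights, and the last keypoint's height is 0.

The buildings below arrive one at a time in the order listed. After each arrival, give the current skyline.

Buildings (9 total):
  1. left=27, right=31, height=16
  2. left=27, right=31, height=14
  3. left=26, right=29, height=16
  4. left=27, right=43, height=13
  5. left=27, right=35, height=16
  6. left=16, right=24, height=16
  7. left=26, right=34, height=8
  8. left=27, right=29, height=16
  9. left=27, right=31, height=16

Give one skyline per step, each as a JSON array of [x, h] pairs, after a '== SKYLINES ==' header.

== SKYLINES ==
[[27,16],[31,0]]
[[27,16],[31,0]]
[[26,16],[31,0]]
[[26,16],[31,13],[43,0]]
[[26,16],[35,13],[43,0]]
[[16,16],[24,0],[26,16],[35,13],[43,0]]
[[16,16],[24,0],[26,16],[35,13],[43,0]]
[[16,16],[24,0],[26,16],[35,13],[43,0]]
[[16,16],[24,0],[26,16],[35,13],[43,0]]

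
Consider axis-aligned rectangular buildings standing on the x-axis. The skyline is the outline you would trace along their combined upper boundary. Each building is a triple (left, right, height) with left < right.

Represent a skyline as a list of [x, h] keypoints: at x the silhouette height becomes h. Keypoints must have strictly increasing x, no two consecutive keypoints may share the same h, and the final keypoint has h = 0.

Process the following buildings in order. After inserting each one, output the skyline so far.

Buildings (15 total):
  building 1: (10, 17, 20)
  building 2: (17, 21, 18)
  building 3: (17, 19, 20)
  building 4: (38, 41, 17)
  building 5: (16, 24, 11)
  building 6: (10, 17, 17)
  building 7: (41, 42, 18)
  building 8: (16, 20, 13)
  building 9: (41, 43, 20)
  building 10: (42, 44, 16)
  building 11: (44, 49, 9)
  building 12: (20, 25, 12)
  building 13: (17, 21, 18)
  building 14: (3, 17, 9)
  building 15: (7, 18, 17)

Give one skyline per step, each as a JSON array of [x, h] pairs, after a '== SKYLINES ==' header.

== SKYLINES ==
[[10,20],[17,0]]
[[10,20],[17,18],[21,0]]
[[10,20],[19,18],[21,0]]
[[10,20],[19,18],[21,0],[38,17],[41,0]]
[[10,20],[19,18],[21,11],[24,0],[38,17],[41,0]]
[[10,20],[19,18],[21,11],[24,0],[38,17],[41,0]]
[[10,20],[19,18],[21,11],[24,0],[38,17],[41,18],[42,0]]
[[10,20],[19,18],[21,11],[24,0],[38,17],[41,18],[42,0]]
[[10,20],[19,18],[21,11],[24,0],[38,17],[41,20],[43,0]]
[[10,20],[19,18],[21,11],[24,0],[38,17],[41,20],[43,16],[44,0]]
[[10,20],[19,18],[21,11],[24,0],[38,17],[41,20],[43,16],[44,9],[49,0]]
[[10,20],[19,18],[21,12],[25,0],[38,17],[41,20],[43,16],[44,9],[49,0]]
[[10,20],[19,18],[21,12],[25,0],[38,17],[41,20],[43,16],[44,9],[49,0]]
[[3,9],[10,20],[19,18],[21,12],[25,0],[38,17],[41,20],[43,16],[44,9],[49,0]]
[[3,9],[7,17],[10,20],[19,18],[21,12],[25,0],[38,17],[41,20],[43,16],[44,9],[49,0]]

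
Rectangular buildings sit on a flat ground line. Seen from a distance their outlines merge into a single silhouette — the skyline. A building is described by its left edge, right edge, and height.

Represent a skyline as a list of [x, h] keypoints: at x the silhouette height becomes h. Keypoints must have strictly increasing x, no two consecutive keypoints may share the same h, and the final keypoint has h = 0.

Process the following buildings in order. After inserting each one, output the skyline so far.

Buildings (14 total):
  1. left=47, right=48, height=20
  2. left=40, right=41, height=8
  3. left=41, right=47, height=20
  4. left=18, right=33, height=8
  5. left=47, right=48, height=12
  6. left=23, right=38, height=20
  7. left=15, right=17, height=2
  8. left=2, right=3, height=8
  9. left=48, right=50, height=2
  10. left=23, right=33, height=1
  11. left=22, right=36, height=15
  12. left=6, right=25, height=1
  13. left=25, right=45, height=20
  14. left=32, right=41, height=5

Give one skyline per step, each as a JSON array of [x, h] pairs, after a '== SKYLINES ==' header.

== SKYLINES ==
[[47,20],[48,0]]
[[40,8],[41,0],[47,20],[48,0]]
[[40,8],[41,20],[48,0]]
[[18,8],[33,0],[40,8],[41,20],[48,0]]
[[18,8],[33,0],[40,8],[41,20],[48,0]]
[[18,8],[23,20],[38,0],[40,8],[41,20],[48,0]]
[[15,2],[17,0],[18,8],[23,20],[38,0],[40,8],[41,20],[48,0]]
[[2,8],[3,0],[15,2],[17,0],[18,8],[23,20],[38,0],[40,8],[41,20],[48,0]]
[[2,8],[3,0],[15,2],[17,0],[18,8],[23,20],[38,0],[40,8],[41,20],[48,2],[50,0]]
[[2,8],[3,0],[15,2],[17,0],[18,8],[23,20],[38,0],[40,8],[41,20],[48,2],[50,0]]
[[2,8],[3,0],[15,2],[17,0],[18,8],[22,15],[23,20],[38,0],[40,8],[41,20],[48,2],[50,0]]
[[2,8],[3,0],[6,1],[15,2],[17,1],[18,8],[22,15],[23,20],[38,0],[40,8],[41,20],[48,2],[50,0]]
[[2,8],[3,0],[6,1],[15,2],[17,1],[18,8],[22,15],[23,20],[48,2],[50,0]]
[[2,8],[3,0],[6,1],[15,2],[17,1],[18,8],[22,15],[23,20],[48,2],[50,0]]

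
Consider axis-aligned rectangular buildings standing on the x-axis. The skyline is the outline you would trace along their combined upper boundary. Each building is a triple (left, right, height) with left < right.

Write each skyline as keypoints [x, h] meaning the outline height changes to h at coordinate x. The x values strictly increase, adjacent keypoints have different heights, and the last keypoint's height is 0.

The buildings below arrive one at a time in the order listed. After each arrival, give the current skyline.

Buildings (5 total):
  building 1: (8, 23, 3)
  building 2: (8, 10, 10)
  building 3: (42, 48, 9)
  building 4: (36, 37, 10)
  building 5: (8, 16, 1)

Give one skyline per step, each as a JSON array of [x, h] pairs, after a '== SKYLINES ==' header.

== SKYLINES ==
[[8,3],[23,0]]
[[8,10],[10,3],[23,0]]
[[8,10],[10,3],[23,0],[42,9],[48,0]]
[[8,10],[10,3],[23,0],[36,10],[37,0],[42,9],[48,0]]
[[8,10],[10,3],[23,0],[36,10],[37,0],[42,9],[48,0]]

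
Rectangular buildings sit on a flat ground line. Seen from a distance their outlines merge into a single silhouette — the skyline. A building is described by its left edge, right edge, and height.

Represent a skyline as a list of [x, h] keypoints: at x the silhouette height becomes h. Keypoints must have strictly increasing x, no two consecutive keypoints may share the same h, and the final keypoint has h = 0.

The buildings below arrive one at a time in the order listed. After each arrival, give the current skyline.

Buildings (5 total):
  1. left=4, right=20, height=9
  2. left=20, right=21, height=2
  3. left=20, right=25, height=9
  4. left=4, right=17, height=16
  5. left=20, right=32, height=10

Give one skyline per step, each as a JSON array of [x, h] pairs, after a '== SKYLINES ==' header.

== SKYLINES ==
[[4,9],[20,0]]
[[4,9],[20,2],[21,0]]
[[4,9],[25,0]]
[[4,16],[17,9],[25,0]]
[[4,16],[17,9],[20,10],[32,0]]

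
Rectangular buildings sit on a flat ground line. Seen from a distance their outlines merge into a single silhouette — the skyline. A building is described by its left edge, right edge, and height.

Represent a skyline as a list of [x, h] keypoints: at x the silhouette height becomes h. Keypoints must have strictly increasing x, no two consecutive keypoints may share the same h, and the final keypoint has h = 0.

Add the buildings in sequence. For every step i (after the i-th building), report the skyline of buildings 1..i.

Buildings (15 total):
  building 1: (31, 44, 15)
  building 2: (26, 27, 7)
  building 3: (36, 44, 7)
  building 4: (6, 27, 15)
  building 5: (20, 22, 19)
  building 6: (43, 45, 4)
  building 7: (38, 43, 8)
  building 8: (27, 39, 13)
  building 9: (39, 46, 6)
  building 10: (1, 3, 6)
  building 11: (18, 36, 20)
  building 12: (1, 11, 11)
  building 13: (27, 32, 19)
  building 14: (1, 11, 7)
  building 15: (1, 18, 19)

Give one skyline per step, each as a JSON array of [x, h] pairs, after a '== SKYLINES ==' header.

== SKYLINES ==
[[31,15],[44,0]]
[[26,7],[27,0],[31,15],[44,0]]
[[26,7],[27,0],[31,15],[44,0]]
[[6,15],[27,0],[31,15],[44,0]]
[[6,15],[20,19],[22,15],[27,0],[31,15],[44,0]]
[[6,15],[20,19],[22,15],[27,0],[31,15],[44,4],[45,0]]
[[6,15],[20,19],[22,15],[27,0],[31,15],[44,4],[45,0]]
[[6,15],[20,19],[22,15],[27,13],[31,15],[44,4],[45,0]]
[[6,15],[20,19],[22,15],[27,13],[31,15],[44,6],[46,0]]
[[1,6],[3,0],[6,15],[20,19],[22,15],[27,13],[31,15],[44,6],[46,0]]
[[1,6],[3,0],[6,15],[18,20],[36,15],[44,6],[46,0]]
[[1,11],[6,15],[18,20],[36,15],[44,6],[46,0]]
[[1,11],[6,15],[18,20],[36,15],[44,6],[46,0]]
[[1,11],[6,15],[18,20],[36,15],[44,6],[46,0]]
[[1,19],[18,20],[36,15],[44,6],[46,0]]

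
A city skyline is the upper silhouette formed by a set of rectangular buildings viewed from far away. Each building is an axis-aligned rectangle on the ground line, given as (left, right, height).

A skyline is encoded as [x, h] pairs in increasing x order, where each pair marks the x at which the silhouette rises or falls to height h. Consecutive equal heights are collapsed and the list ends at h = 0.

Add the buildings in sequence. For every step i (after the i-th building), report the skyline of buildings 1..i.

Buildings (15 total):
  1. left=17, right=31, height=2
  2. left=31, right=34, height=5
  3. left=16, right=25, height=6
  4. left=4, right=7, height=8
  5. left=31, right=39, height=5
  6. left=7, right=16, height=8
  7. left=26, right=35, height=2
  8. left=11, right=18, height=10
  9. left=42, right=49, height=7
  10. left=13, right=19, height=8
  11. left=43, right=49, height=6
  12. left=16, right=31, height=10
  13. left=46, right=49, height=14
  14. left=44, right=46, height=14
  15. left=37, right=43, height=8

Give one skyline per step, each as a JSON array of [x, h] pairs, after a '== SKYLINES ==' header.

== SKYLINES ==
[[17,2],[31,0]]
[[17,2],[31,5],[34,0]]
[[16,6],[25,2],[31,5],[34,0]]
[[4,8],[7,0],[16,6],[25,2],[31,5],[34,0]]
[[4,8],[7,0],[16,6],[25,2],[31,5],[39,0]]
[[4,8],[16,6],[25,2],[31,5],[39,0]]
[[4,8],[16,6],[25,2],[31,5],[39,0]]
[[4,8],[11,10],[18,6],[25,2],[31,5],[39,0]]
[[4,8],[11,10],[18,6],[25,2],[31,5],[39,0],[42,7],[49,0]]
[[4,8],[11,10],[18,8],[19,6],[25,2],[31,5],[39,0],[42,7],[49,0]]
[[4,8],[11,10],[18,8],[19,6],[25,2],[31,5],[39,0],[42,7],[49,0]]
[[4,8],[11,10],[31,5],[39,0],[42,7],[49,0]]
[[4,8],[11,10],[31,5],[39,0],[42,7],[46,14],[49,0]]
[[4,8],[11,10],[31,5],[39,0],[42,7],[44,14],[49,0]]
[[4,8],[11,10],[31,5],[37,8],[43,7],[44,14],[49,0]]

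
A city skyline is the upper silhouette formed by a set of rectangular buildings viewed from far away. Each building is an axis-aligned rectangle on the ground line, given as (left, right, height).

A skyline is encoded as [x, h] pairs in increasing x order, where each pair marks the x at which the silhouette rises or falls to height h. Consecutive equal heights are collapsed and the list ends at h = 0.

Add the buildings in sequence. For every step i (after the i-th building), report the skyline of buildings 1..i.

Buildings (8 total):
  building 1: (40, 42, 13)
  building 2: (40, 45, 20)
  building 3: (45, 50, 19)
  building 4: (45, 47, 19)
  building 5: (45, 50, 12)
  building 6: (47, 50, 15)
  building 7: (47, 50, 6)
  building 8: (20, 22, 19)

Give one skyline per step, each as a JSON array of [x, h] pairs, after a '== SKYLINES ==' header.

== SKYLINES ==
[[40,13],[42,0]]
[[40,20],[45,0]]
[[40,20],[45,19],[50,0]]
[[40,20],[45,19],[50,0]]
[[40,20],[45,19],[50,0]]
[[40,20],[45,19],[50,0]]
[[40,20],[45,19],[50,0]]
[[20,19],[22,0],[40,20],[45,19],[50,0]]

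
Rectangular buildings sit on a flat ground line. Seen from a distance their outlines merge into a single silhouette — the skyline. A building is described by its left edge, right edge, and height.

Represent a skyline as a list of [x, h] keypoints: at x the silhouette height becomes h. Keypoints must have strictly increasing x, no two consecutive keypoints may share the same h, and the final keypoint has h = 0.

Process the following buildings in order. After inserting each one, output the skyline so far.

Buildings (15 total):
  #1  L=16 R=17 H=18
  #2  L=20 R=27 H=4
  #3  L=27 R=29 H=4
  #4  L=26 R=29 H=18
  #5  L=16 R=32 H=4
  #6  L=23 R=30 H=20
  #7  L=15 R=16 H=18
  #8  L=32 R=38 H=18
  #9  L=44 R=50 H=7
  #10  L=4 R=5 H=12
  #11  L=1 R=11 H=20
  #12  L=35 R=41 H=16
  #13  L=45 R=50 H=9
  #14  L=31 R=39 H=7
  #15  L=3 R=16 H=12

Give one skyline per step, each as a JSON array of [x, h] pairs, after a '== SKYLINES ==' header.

== SKYLINES ==
[[16,18],[17,0]]
[[16,18],[17,0],[20,4],[27,0]]
[[16,18],[17,0],[20,4],[29,0]]
[[16,18],[17,0],[20,4],[26,18],[29,0]]
[[16,18],[17,4],[26,18],[29,4],[32,0]]
[[16,18],[17,4],[23,20],[30,4],[32,0]]
[[15,18],[17,4],[23,20],[30,4],[32,0]]
[[15,18],[17,4],[23,20],[30,4],[32,18],[38,0]]
[[15,18],[17,4],[23,20],[30,4],[32,18],[38,0],[44,7],[50,0]]
[[4,12],[5,0],[15,18],[17,4],[23,20],[30,4],[32,18],[38,0],[44,7],[50,0]]
[[1,20],[11,0],[15,18],[17,4],[23,20],[30,4],[32,18],[38,0],[44,7],[50,0]]
[[1,20],[11,0],[15,18],[17,4],[23,20],[30,4],[32,18],[38,16],[41,0],[44,7],[50,0]]
[[1,20],[11,0],[15,18],[17,4],[23,20],[30,4],[32,18],[38,16],[41,0],[44,7],[45,9],[50,0]]
[[1,20],[11,0],[15,18],[17,4],[23,20],[30,4],[31,7],[32,18],[38,16],[41,0],[44,7],[45,9],[50,0]]
[[1,20],[11,12],[15,18],[17,4],[23,20],[30,4],[31,7],[32,18],[38,16],[41,0],[44,7],[45,9],[50,0]]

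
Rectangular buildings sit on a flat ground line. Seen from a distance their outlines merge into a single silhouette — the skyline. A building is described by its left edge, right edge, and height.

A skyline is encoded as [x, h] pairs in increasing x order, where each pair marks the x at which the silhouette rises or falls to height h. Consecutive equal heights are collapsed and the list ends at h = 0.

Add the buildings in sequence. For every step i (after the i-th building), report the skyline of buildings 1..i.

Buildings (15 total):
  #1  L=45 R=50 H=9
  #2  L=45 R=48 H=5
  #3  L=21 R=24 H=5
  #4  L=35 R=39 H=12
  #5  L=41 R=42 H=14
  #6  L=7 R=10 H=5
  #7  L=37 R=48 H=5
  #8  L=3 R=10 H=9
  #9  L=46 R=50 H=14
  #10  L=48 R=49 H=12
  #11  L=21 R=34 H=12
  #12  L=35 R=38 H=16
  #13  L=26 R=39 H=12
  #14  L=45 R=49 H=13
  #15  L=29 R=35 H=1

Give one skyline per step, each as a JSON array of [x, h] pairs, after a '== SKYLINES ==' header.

== SKYLINES ==
[[45,9],[50,0]]
[[45,9],[50,0]]
[[21,5],[24,0],[45,9],[50,0]]
[[21,5],[24,0],[35,12],[39,0],[45,9],[50,0]]
[[21,5],[24,0],[35,12],[39,0],[41,14],[42,0],[45,9],[50,0]]
[[7,5],[10,0],[21,5],[24,0],[35,12],[39,0],[41,14],[42,0],[45,9],[50,0]]
[[7,5],[10,0],[21,5],[24,0],[35,12],[39,5],[41,14],[42,5],[45,9],[50,0]]
[[3,9],[10,0],[21,5],[24,0],[35,12],[39,5],[41,14],[42,5],[45,9],[50,0]]
[[3,9],[10,0],[21,5],[24,0],[35,12],[39,5],[41,14],[42,5],[45,9],[46,14],[50,0]]
[[3,9],[10,0],[21,5],[24,0],[35,12],[39,5],[41,14],[42,5],[45,9],[46,14],[50,0]]
[[3,9],[10,0],[21,12],[34,0],[35,12],[39,5],[41,14],[42,5],[45,9],[46,14],[50,0]]
[[3,9],[10,0],[21,12],[34,0],[35,16],[38,12],[39,5],[41,14],[42,5],[45,9],[46,14],[50,0]]
[[3,9],[10,0],[21,12],[35,16],[38,12],[39,5],[41,14],[42,5],[45,9],[46,14],[50,0]]
[[3,9],[10,0],[21,12],[35,16],[38,12],[39,5],[41,14],[42,5],[45,13],[46,14],[50,0]]
[[3,9],[10,0],[21,12],[35,16],[38,12],[39,5],[41,14],[42,5],[45,13],[46,14],[50,0]]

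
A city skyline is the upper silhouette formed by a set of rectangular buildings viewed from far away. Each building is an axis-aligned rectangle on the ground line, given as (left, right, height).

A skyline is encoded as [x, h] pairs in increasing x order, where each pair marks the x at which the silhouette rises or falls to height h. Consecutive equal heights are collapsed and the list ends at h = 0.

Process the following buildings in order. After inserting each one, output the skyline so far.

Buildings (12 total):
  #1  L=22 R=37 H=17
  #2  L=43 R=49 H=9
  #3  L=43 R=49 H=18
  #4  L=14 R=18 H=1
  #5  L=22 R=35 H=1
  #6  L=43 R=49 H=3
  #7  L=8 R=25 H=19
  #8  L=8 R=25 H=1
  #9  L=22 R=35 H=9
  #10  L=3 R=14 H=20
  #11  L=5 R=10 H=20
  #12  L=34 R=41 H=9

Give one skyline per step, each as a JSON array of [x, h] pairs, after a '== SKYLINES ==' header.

== SKYLINES ==
[[22,17],[37,0]]
[[22,17],[37,0],[43,9],[49,0]]
[[22,17],[37,0],[43,18],[49,0]]
[[14,1],[18,0],[22,17],[37,0],[43,18],[49,0]]
[[14,1],[18,0],[22,17],[37,0],[43,18],[49,0]]
[[14,1],[18,0],[22,17],[37,0],[43,18],[49,0]]
[[8,19],[25,17],[37,0],[43,18],[49,0]]
[[8,19],[25,17],[37,0],[43,18],[49,0]]
[[8,19],[25,17],[37,0],[43,18],[49,0]]
[[3,20],[14,19],[25,17],[37,0],[43,18],[49,0]]
[[3,20],[14,19],[25,17],[37,0],[43,18],[49,0]]
[[3,20],[14,19],[25,17],[37,9],[41,0],[43,18],[49,0]]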